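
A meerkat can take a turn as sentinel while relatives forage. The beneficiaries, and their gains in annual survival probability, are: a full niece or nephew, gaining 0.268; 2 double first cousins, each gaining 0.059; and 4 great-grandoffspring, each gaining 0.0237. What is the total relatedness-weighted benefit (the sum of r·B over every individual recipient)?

r to a full niece or nephew = 1/4 (full aunt/uncle↔niece/nephew: two paths of length 3 through the shared grandparent pair: r = 2·(1/2)^3 = 1/4).
r to a double first cousin = 1/4 (double first cousins share both grandparent pairs — four paths of length 4: r = 4·(1/2)^4 = 1/4).
r to a great-grandoffspring = 0.125 (three parent–offspring links: r = (1/2)^3 = 1/8).
Summing one r·B term per recipient: 1·0.25·0.268 + 2·0.25·0.059 + 4·0.125·0.0237 = 0.10835.

0.10835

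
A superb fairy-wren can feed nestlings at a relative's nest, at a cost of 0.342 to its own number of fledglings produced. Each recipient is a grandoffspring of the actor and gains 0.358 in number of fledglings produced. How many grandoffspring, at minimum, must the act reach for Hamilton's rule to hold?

r to a grandoffspring = 1/4 (two parent–offspring links: r = (1/2)^2 = 1/4).
Hamilton's rule: n·r·B > C  ⇒  n > C/(r·B) = 0.342/(0.25·0.358) = 3.821.
The smallest integer exceeding 3.821 is 4.

4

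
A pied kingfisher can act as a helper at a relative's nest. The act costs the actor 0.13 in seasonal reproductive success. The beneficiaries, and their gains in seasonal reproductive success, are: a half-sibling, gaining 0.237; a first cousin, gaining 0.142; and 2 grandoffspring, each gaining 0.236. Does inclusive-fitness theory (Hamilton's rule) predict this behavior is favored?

Hamilton's rule: the trait is favored when the sum of r·B over every recipient exceeds the actor's cost C.
r to a half-sibling = 1/4 (half-sibs share one parent — one path of length 2: r = (1/2)^2 = 1/4).
r to a first cousin = 1/8 (first cousins share one grandparent pair — two paths of length 4: r = 2·(1/2)^4 = 1/8).
r to a grandoffspring = 1/4 (two parent–offspring links: r = (1/2)^2 = 1/4).
Summing one r·B term per recipient: 1·0.25·0.237 + 1·0.125·0.142 + 2·0.25·0.236 = 0.195.
0.195 > 0.13: the indirect benefit exceeds the cost.

Yes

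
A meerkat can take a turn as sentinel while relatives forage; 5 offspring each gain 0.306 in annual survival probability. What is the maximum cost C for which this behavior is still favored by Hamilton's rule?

r to an offspring = 1/2 (one parent–offspring link: r = (1/2)^1 = 1/2).
Hamilton's rule: n·r·B > C, so the trait is favored while C < n·r·B = 5·0.5·0.306 = 0.765.

0.765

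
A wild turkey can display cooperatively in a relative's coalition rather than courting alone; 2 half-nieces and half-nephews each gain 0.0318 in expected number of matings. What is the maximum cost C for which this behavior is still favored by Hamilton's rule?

r to a half-niece or half-nephew = 1/8 (half-aunt/uncle↔niece/nephew: one path of length 3: r = (1/2)^3 = 1/8).
Hamilton's rule: n·r·B > C, so the trait is favored while C < n·r·B = 2·0.125·0.0318 = 0.00795.

0.00795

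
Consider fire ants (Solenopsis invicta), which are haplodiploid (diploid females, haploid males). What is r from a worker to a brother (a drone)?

Her haploid brother carries none of their father's genes and a random half of their mother's genome; that half matches the maternal half of her own genome with probability 1/2: r = 1/2 · 1/2 = 1/4.

0.25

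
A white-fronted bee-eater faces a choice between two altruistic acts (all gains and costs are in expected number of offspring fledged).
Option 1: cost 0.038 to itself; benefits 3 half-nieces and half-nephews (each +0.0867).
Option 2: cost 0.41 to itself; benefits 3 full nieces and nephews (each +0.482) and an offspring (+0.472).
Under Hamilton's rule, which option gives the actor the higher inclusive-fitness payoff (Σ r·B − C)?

Option 2

Option 1: r to a half-niece or half-nephew = 0.125.
Option 1: Σ r·B − C = (3·0.125·0.0867) − 0.038 = -0.0054875.
Option 2: r to a full niece or nephew = 0.25.
Option 2: r to an offspring = 0.5.
Option 2: Σ r·B − C = (3·0.25·0.482 + 1·0.5·0.472) − 0.41 = 0.1875.
Option 2 has the higher net inclusive-fitness payoff.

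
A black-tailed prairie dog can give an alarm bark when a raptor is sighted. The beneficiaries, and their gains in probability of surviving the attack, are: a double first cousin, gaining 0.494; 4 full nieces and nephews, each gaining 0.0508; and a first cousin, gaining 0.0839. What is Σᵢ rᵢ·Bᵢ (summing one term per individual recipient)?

0.1847875

r to a double first cousin = 1/4 (double first cousins share both grandparent pairs — four paths of length 4: r = 4·(1/2)^4 = 1/4).
r to a full niece or nephew = 0.25 (full aunt/uncle↔niece/nephew: two paths of length 3 through the shared grandparent pair: r = 2·(1/2)^3 = 1/4).
r to a first cousin = 1/8 (first cousins share one grandparent pair — two paths of length 4: r = 2·(1/2)^4 = 1/8).
Summing one r·B term per recipient: 1·0.25·0.494 + 4·0.25·0.0508 + 1·0.125·0.0839 = 0.1847875.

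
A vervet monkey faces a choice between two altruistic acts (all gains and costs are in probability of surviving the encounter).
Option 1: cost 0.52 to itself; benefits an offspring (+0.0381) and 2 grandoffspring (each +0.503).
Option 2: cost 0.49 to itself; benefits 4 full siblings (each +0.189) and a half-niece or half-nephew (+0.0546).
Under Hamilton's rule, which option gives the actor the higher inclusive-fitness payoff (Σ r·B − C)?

Option 2

Option 1: r to an offspring = 0.5.
Option 1: r to a grandoffspring = 0.25.
Option 1: Σ r·B − C = (1·0.5·0.0381 + 2·0.25·0.503) − 0.52 = -0.24945.
Option 2: r to a full sibling = 0.5.
Option 2: r to a half-niece or half-nephew = 0.125.
Option 2: Σ r·B − C = (4·0.5·0.189 + 1·0.125·0.0546) − 0.49 = -0.105175.
Option 2 has the higher net inclusive-fitness payoff.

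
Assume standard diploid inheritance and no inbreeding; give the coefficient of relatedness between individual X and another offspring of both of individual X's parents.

Each parent–offspring link contributes a factor of 1/2, and independent paths through distinct common ancestors add.
Full sibs share both parents — two paths of length 2: r = 2·(1/2)^2 = 1/2.

0.5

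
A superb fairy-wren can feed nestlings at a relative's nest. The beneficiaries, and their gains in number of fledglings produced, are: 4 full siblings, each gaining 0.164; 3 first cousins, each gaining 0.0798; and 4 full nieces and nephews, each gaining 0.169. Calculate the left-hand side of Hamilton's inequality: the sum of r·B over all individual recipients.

r to a full sibling = 1/2 (full sibs share both parents — two paths of length 2: r = 2·(1/2)^2 = 1/2).
r to a first cousin = 0.125 (first cousins share one grandparent pair — two paths of length 4: r = 2·(1/2)^4 = 1/8).
r to a full niece or nephew = 1/4 (full aunt/uncle↔niece/nephew: two paths of length 3 through the shared grandparent pair: r = 2·(1/2)^3 = 1/4).
Summing one r·B term per recipient: 4·0.5·0.164 + 3·0.125·0.0798 + 4·0.25·0.169 = 0.526925.

0.526925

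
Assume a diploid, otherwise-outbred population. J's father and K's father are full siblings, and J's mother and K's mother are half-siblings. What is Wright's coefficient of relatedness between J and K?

0.1875

Relatedness sums over independent paths through distinct common ancestors.
J and K are related in two ways: first cousins through their fathers (r = 1/8) and half first cousins through their mothers (r = 1/16).
r = 1/8 + 1/16 = 0.1875.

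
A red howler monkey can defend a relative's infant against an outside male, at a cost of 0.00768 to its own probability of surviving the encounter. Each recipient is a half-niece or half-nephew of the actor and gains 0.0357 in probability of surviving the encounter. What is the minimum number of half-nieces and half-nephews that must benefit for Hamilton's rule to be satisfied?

2

r to a half-niece or half-nephew = 1/8 (half-aunt/uncle↔niece/nephew: one path of length 3: r = (1/2)^3 = 1/8).
Hamilton's rule: n·r·B > C  ⇒  n > C/(r·B) = 0.00768/(0.125·0.0357) = 1.721.
The smallest integer exceeding 1.721 is 2.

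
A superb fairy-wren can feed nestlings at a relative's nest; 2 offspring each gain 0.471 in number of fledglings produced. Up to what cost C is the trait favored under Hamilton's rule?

r to an offspring = 1/2 (one parent–offspring link: r = (1/2)^1 = 1/2).
Hamilton's rule: n·r·B > C, so the trait is favored while C < n·r·B = 2·0.5·0.471 = 0.471.

0.471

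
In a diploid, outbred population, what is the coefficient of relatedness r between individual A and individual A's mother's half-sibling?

0.125

Each parent–offspring link contributes a factor of 1/2, and independent paths through distinct common ancestors add.
Half-aunt/uncle↔niece/nephew: one path of length 3: r = (1/2)^3 = 1/8.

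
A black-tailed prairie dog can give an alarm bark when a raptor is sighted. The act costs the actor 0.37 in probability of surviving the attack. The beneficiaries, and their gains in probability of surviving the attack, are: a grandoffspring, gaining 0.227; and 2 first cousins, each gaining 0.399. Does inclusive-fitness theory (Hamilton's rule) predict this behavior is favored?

Hamilton's rule: the trait is favored when the sum of r·B over every recipient exceeds the actor's cost C.
r to a grandoffspring = 1/4 (two parent–offspring links: r = (1/2)^2 = 1/4).
r to a first cousin = 0.125 (first cousins share one grandparent pair — two paths of length 4: r = 2·(1/2)^4 = 1/8).
Summing one r·B term per recipient: 1·0.25·0.227 + 2·0.125·0.399 = 0.1565.
0.1565 < 0.37: the indirect benefit is less than the cost.

No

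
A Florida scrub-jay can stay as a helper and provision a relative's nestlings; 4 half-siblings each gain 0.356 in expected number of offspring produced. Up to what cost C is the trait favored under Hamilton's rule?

0.356

r to a half-sibling = 0.25 (half-sibs share one parent — one path of length 2: r = (1/2)^2 = 1/4).
Hamilton's rule: n·r·B > C, so the trait is favored while C < n·r·B = 4·0.25·0.356 = 0.356.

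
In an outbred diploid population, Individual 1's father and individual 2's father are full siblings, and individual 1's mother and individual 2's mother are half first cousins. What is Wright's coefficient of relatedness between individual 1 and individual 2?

Wright's path rule: contributions from independent ancestry routes add.
Individual 1 and individual 2 are related in two ways: first cousins through their fathers (r = 1/8) and half second cousins through their mothers (r = 1/64).
r = 1/8 + 1/64 = 0.140625.

0.140625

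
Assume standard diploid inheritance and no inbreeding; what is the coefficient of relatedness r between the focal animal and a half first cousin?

Each parent–offspring link contributes a factor of 1/2, and independent paths through distinct common ancestors add.
Half first cousins share one grandparent — one path of length 4: r = (1/2)^4 = 1/16.

0.0625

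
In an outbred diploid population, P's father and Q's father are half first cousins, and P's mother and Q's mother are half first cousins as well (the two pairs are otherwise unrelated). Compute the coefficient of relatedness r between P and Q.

Independent pedigree routes through distinct common ancestors add.
P and Q are related in two ways: half second cousins through their fathers (r = 1/64) and half second cousins through their mothers (r = 1/64).
r = 1/64 + 1/64 = 1/32 = 0.03125.

0.03125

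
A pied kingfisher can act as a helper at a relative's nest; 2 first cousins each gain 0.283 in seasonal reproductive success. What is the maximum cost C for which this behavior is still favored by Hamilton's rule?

r to a first cousin = 0.125 (first cousins share one grandparent pair — two paths of length 4: r = 2·(1/2)^4 = 1/8).
Hamilton's rule: n·r·B > C, so the trait is favored while C < n·r·B = 2·0.125·0.283 = 0.07075.

0.07075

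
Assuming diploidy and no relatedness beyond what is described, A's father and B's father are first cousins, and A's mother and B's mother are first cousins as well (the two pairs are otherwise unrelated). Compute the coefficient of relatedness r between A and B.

0.0625

With two independent routes of shared ancestry, r is the sum of the two contributions.
A and B are related in two ways: second cousins through their fathers (r = 1/32) and second cousins through their mothers (r = 1/32).
r = 1/32 + 1/32 = 0.0625.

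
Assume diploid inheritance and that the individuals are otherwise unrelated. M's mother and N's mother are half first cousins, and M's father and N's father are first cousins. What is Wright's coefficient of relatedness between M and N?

0.046875

Independent pedigree routes through distinct common ancestors add.
M and N are related in two ways: half second cousins through their mothers (r = 1/64) and second cousins through their fathers (r = 1/32).
r = 1/64 + 1/32 = 3/64 = 0.046875.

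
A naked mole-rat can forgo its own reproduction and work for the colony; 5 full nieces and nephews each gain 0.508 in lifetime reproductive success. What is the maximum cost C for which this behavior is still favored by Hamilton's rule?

r to a full niece or nephew = 1/4 (full aunt/uncle↔niece/nephew: two paths of length 3 through the shared grandparent pair: r = 2·(1/2)^3 = 1/4).
Hamilton's rule: n·r·B > C, so the trait is favored while C < n·r·B = 5·0.25·0.508 = 0.635.

0.635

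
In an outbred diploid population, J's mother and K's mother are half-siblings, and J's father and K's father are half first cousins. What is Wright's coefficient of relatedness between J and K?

0.078125

Independent pedigree routes through distinct common ancestors add.
J and K are related in two ways: half first cousins through their mothers (r = 1/16) and half second cousins through their fathers (r = 1/64).
r = 1/16 + 1/64 = 0.078125.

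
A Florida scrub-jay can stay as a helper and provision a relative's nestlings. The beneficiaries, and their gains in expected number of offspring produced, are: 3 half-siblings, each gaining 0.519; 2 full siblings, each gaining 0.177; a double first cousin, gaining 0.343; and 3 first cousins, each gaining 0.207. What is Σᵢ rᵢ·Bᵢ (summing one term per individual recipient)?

0.729625

r to a half-sibling = 0.25 (half-sibs share one parent — one path of length 2: r = (1/2)^2 = 1/4).
r to a full sibling = 0.5 (full sibs share both parents — two paths of length 2: r = 2·(1/2)^2 = 1/2).
r to a double first cousin = 0.25 (double first cousins share both grandparent pairs — four paths of length 4: r = 4·(1/2)^4 = 1/4).
r to a first cousin = 1/8 (first cousins share one grandparent pair — two paths of length 4: r = 2·(1/2)^4 = 1/8).
Summing one r·B term per recipient: 3·0.25·0.519 + 2·0.5·0.177 + 1·0.25·0.343 + 3·0.125·0.207 = 0.729625.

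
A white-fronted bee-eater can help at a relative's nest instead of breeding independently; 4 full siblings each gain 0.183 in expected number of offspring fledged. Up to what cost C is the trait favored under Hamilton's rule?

r to a full sibling = 1/2 (full sibs share both parents — two paths of length 2: r = 2·(1/2)^2 = 1/2).
Hamilton's rule: n·r·B > C, so the trait is favored while C < n·r·B = 4·0.5·0.183 = 0.366.

0.366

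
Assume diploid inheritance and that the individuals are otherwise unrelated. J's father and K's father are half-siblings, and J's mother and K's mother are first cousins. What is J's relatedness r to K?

0.09375

Relatedness sums over independent paths through distinct common ancestors.
J and K are related in two ways: half first cousins through their fathers (r = 1/16) and second cousins through their mothers (r = 1/32).
r = 1/16 + 1/32 = 0.09375.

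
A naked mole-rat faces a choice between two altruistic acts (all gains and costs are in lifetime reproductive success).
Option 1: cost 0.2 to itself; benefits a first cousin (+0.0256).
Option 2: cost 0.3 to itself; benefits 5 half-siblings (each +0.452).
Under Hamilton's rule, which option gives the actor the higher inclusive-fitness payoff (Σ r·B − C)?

Option 2

Option 1: r to a first cousin = 0.125.
Option 1: Σ r·B − C = (1·0.125·0.0256) − 0.2 = -0.1968.
Option 2: r to a half-sibling = 0.25.
Option 2: Σ r·B − C = (5·0.25·0.452) − 0.3 = 0.265.
Option 2 has the higher net inclusive-fitness payoff.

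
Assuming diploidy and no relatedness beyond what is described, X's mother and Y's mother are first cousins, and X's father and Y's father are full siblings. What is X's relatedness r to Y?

0.15625

Independent pedigree routes through distinct common ancestors add.
X and Y are related in two ways: second cousins through their mothers (r = 1/32) and first cousins through their fathers (r = 1/8).
r = 1/32 + 1/8 = 5/32 = 0.15625.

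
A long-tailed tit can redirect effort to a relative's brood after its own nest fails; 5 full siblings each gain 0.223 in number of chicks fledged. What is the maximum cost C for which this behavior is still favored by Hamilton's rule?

r to a full sibling = 1/2 (full sibs share both parents — two paths of length 2: r = 2·(1/2)^2 = 1/2).
Hamilton's rule: n·r·B > C, so the trait is favored while C < n·r·B = 5·0.5·0.223 = 0.5575.

0.5575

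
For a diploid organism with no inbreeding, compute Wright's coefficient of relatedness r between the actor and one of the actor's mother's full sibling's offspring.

Each parent–offspring link contributes a factor of 1/2, and independent paths through distinct common ancestors add.
First cousins share one grandparent pair — two paths of length 4: r = 2·(1/2)^4 = 1/8.

0.125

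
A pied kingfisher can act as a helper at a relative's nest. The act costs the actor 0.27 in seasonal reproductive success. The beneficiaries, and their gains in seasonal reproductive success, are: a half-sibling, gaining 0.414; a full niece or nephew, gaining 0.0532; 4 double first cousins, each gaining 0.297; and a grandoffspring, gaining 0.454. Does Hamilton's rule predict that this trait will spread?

Yes

Hamilton's rule: the trait is favored when the sum of r·B over every recipient exceeds the actor's cost C.
r to a half-sibling = 0.25 (half-sibs share one parent — one path of length 2: r = (1/2)^2 = 1/4).
r to a full niece or nephew = 1/4 (full aunt/uncle↔niece/nephew: two paths of length 3 through the shared grandparent pair: r = 2·(1/2)^3 = 1/4).
r to a double first cousin = 0.25 (double first cousins share both grandparent pairs — four paths of length 4: r = 4·(1/2)^4 = 1/4).
r to a grandoffspring = 0.25 (two parent–offspring links: r = (1/2)^2 = 1/4).
Summing one r·B term per recipient: 1·0.25·0.414 + 1·0.25·0.0532 + 4·0.25·0.297 + 1·0.25·0.454 = 0.5273.
0.5273 > 0.27: the indirect benefit exceeds the cost.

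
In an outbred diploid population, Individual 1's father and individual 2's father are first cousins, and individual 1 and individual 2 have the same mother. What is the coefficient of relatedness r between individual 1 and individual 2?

Independent pedigree routes through distinct common ancestors add.
Individual 1 and individual 2 are related in two ways: second cousins through their fathers (r = 1/32) and half-sibs through their shared mother (r = 1/4).
r = 1/32 + 1/4 = 0.28125.

0.28125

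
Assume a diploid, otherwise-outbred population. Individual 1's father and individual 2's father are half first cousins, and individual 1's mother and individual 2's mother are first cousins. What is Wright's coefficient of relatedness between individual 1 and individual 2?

0.046875

Wright's path rule: contributions from independent ancestry routes add.
Individual 1 and individual 2 are related in two ways: half second cousins through their fathers (r = 1/64) and second cousins through their mothers (r = 1/32).
r = 1/64 + 1/32 = 0.046875.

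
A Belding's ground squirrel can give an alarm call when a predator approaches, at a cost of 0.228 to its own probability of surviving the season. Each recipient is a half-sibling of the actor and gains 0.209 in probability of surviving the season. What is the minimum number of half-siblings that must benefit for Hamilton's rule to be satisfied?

5

r to a half-sibling = 1/4 (half-sibs share one parent — one path of length 2: r = (1/2)^2 = 1/4).
Hamilton's rule: n·r·B > C  ⇒  n > C/(r·B) = 0.228/(0.25·0.209) = 4.364.
The smallest integer exceeding 4.364 is 5.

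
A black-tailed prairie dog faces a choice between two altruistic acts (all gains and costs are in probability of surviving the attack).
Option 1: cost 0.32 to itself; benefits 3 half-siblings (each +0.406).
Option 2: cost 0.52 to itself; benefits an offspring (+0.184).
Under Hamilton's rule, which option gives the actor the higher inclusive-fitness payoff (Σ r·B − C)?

Option 1: r to a half-sibling = 0.25.
Option 1: Σ r·B − C = (3·0.25·0.406) − 0.32 = -0.0155.
Option 2: r to an offspring = 0.5.
Option 2: Σ r·B − C = (1·0.5·0.184) − 0.52 = -0.428.
Option 1 has the higher net inclusive-fitness payoff.

Option 1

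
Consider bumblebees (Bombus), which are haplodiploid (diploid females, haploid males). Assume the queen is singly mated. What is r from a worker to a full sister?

0.75

Haplodiploid full sisters inherit their father's entire haploid genome identically (contributing 1/2) and on average half of their mother's contribution (1/2 · 1/2 = 1/4); r = 1/2 + 1/4 = 3/4.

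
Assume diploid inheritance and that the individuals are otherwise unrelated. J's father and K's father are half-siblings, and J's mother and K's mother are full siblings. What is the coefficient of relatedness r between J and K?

Independent pedigree routes through distinct common ancestors add.
J and K are related in two ways: half first cousins through their fathers (r = 1/16) and first cousins through their mothers (r = 1/8).
r = 1/16 + 1/8 = 0.1875.

0.1875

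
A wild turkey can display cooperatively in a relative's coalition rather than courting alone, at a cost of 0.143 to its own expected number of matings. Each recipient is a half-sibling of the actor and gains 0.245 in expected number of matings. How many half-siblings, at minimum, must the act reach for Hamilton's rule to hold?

3

r to a half-sibling = 0.25 (half-sibs share one parent — one path of length 2: r = (1/2)^2 = 1/4).
Hamilton's rule: n·r·B > C  ⇒  n > C/(r·B) = 0.143/(0.25·0.245) = 2.335.
The smallest integer exceeding 2.335 is 3.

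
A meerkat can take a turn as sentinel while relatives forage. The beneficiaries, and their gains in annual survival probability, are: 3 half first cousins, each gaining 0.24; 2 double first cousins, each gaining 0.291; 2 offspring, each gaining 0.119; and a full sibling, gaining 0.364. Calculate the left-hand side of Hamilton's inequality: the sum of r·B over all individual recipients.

0.4915

r to a half first cousin = 0.0625 (half first cousins share one grandparent — one path of length 4: r = (1/2)^4 = 1/16).
r to a double first cousin = 0.25 (double first cousins share both grandparent pairs — four paths of length 4: r = 4·(1/2)^4 = 1/4).
r to an offspring = 1/2 (one parent–offspring link: r = (1/2)^1 = 1/2).
r to a full sibling = 0.5 (full sibs share both parents — two paths of length 2: r = 2·(1/2)^2 = 1/2).
Summing one r·B term per recipient: 3·0.0625·0.24 + 2·0.25·0.291 + 2·0.5·0.119 + 1·0.5·0.364 = 0.4915.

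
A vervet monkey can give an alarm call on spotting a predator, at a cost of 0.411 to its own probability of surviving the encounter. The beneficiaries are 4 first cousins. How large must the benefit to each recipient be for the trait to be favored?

r to a first cousin = 0.125 (first cousins share one grandparent pair — two paths of length 4: r = 2·(1/2)^4 = 1/8).
Hamilton's rule with n recipients of equal r: n·r·B > C, so B > C/(n·r) = 0.411/(4·0.125) = 0.822.

0.822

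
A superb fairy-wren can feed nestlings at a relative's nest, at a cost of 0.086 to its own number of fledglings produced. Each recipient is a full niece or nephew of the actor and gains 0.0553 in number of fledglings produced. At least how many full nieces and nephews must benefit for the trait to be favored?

r to a full niece or nephew = 1/4 (full aunt/uncle↔niece/nephew: two paths of length 3 through the shared grandparent pair: r = 2·(1/2)^3 = 1/4).
Hamilton's rule: n·r·B > C  ⇒  n > C/(r·B) = 0.086/(0.25·0.0553) = 6.221.
The smallest integer exceeding 6.221 is 7.

7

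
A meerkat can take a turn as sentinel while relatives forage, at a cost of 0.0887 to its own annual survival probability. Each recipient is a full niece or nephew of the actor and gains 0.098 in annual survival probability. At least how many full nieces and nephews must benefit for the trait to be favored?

r to a full niece or nephew = 1/4 (full aunt/uncle↔niece/nephew: two paths of length 3 through the shared grandparent pair: r = 2·(1/2)^3 = 1/4).
Hamilton's rule: n·r·B > C  ⇒  n > C/(r·B) = 0.0887/(0.25·0.098) = 3.62.
The smallest integer exceeding 3.62 is 4.

4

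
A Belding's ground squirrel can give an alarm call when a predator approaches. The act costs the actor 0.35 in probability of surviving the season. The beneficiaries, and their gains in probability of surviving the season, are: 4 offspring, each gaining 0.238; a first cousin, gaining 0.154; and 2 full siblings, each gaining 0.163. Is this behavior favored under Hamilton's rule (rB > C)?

Yes

Hamilton's rule: the trait is favored when the sum of r·B over every recipient exceeds the actor's cost C.
r to an offspring = 1/2 (one parent–offspring link: r = (1/2)^1 = 1/2).
r to a first cousin = 0.125 (first cousins share one grandparent pair — two paths of length 4: r = 2·(1/2)^4 = 1/8).
r to a full sibling = 1/2 (full sibs share both parents — two paths of length 2: r = 2·(1/2)^2 = 1/2).
Summing one r·B term per recipient: 4·0.5·0.238 + 1·0.125·0.154 + 2·0.5·0.163 = 0.65825.
0.65825 > 0.35: the indirect benefit exceeds the cost.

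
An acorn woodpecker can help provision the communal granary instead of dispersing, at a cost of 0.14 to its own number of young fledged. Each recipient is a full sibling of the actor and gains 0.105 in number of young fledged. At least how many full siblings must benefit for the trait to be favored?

r to a full sibling = 0.5 (full sibs share both parents — two paths of length 2: r = 2·(1/2)^2 = 1/2).
Hamilton's rule: n·r·B > C  ⇒  n > C/(r·B) = 0.14/(0.5·0.105) = 2.667.
The smallest integer exceeding 2.667 is 3.

3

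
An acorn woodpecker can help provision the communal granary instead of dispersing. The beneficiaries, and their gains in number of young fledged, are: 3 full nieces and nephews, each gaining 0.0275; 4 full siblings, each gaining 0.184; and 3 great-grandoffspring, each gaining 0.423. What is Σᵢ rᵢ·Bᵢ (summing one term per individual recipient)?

0.54725

r to a full niece or nephew = 1/4 (full aunt/uncle↔niece/nephew: two paths of length 3 through the shared grandparent pair: r = 2·(1/2)^3 = 1/4).
r to a full sibling = 0.5 (full sibs share both parents — two paths of length 2: r = 2·(1/2)^2 = 1/2).
r to a great-grandoffspring = 1/8 (three parent–offspring links: r = (1/2)^3 = 1/8).
Summing one r·B term per recipient: 3·0.25·0.0275 + 4·0.5·0.184 + 3·0.125·0.423 = 0.54725.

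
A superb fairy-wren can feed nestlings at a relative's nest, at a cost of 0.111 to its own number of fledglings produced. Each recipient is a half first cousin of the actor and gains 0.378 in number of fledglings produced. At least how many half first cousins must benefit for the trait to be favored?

5

r to a half first cousin = 0.0625 (half first cousins share one grandparent — one path of length 4: r = (1/2)^4 = 1/16).
Hamilton's rule: n·r·B > C  ⇒  n > C/(r·B) = 0.111/(0.0625·0.378) = 4.698.
The smallest integer exceeding 4.698 is 5.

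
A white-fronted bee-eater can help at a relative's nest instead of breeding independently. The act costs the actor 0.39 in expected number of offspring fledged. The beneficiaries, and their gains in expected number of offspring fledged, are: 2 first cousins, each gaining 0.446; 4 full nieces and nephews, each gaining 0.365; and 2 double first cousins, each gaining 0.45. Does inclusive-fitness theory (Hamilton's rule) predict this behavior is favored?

Yes

Hamilton's rule: the trait is favored when the sum of r·B over every recipient exceeds the actor's cost C.
r to a first cousin = 0.125 (first cousins share one grandparent pair — two paths of length 4: r = 2·(1/2)^4 = 1/8).
r to a full niece or nephew = 0.25 (full aunt/uncle↔niece/nephew: two paths of length 3 through the shared grandparent pair: r = 2·(1/2)^3 = 1/4).
r to a double first cousin = 1/4 (double first cousins share both grandparent pairs — four paths of length 4: r = 4·(1/2)^4 = 1/4).
Summing one r·B term per recipient: 2·0.125·0.446 + 4·0.25·0.365 + 2·0.25·0.45 = 0.7015.
0.7015 > 0.39: the indirect benefit exceeds the cost.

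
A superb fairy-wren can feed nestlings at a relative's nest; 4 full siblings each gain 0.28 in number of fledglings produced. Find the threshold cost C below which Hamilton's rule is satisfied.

0.56

r to a full sibling = 0.5 (full sibs share both parents — two paths of length 2: r = 2·(1/2)^2 = 1/2).
Hamilton's rule: n·r·B > C, so the trait is favored while C < n·r·B = 4·0.5·0.28 = 0.56.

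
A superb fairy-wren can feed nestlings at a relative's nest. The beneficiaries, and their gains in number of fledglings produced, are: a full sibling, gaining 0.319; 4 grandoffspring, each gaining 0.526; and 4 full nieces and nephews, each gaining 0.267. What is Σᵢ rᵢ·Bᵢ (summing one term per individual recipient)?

r to a full sibling = 1/2 (full sibs share both parents — two paths of length 2: r = 2·(1/2)^2 = 1/2).
r to a grandoffspring = 0.25 (two parent–offspring links: r = (1/2)^2 = 1/4).
r to a full niece or nephew = 0.25 (full aunt/uncle↔niece/nephew: two paths of length 3 through the shared grandparent pair: r = 2·(1/2)^3 = 1/4).
Summing one r·B term per recipient: 1·0.5·0.319 + 4·0.25·0.526 + 4·0.25·0.267 = 0.9525.

0.9525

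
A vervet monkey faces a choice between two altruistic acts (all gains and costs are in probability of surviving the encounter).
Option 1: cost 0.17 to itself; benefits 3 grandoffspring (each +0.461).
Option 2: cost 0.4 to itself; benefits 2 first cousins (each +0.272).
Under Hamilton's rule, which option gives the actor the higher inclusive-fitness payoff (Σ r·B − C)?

Option 1: r to a grandoffspring = 0.25.
Option 1: Σ r·B − C = (3·0.25·0.461) − 0.17 = 0.17575.
Option 2: r to a first cousin = 0.125.
Option 2: Σ r·B − C = (2·0.125·0.272) − 0.4 = -0.332.
Option 1 has the higher net inclusive-fitness payoff.

Option 1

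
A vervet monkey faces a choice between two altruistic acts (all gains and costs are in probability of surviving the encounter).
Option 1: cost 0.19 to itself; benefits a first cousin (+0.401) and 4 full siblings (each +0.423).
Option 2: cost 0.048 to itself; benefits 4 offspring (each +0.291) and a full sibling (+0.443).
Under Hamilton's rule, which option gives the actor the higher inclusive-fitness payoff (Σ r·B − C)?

Option 1: r to a first cousin = 0.125.
Option 1: r to a full sibling = 0.5.
Option 1: Σ r·B − C = (1·0.125·0.401 + 4·0.5·0.423) − 0.19 = 0.706125.
Option 2: r to an offspring = 0.5.
Option 2: r to a full sibling = 0.5.
Option 2: Σ r·B − C = (4·0.5·0.291 + 1·0.5·0.443) − 0.048 = 0.7555.
Option 2 has the higher net inclusive-fitness payoff.

Option 2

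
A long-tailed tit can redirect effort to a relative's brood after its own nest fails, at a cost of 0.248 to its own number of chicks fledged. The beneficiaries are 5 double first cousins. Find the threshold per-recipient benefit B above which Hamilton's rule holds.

r to a double first cousin = 0.25 (double first cousins share both grandparent pairs — four paths of length 4: r = 4·(1/2)^4 = 1/4).
Hamilton's rule with n recipients of equal r: n·r·B > C, so B > C/(n·r) = 0.248/(5·0.25) = 0.1984.

0.1984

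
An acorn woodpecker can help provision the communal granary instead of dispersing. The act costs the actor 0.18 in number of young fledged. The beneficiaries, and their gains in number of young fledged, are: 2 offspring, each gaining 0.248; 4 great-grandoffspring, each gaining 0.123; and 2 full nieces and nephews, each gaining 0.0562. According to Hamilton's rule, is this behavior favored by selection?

Yes

Hamilton's rule: the trait is favored when the sum of r·B over every recipient exceeds the actor's cost C.
r to an offspring = 1/2 (one parent–offspring link: r = (1/2)^1 = 1/2).
r to a great-grandoffspring = 1/8 (three parent–offspring links: r = (1/2)^3 = 1/8).
r to a full niece or nephew = 1/4 (full aunt/uncle↔niece/nephew: two paths of length 3 through the shared grandparent pair: r = 2·(1/2)^3 = 1/4).
Summing one r·B term per recipient: 2·0.5·0.248 + 4·0.125·0.123 + 2·0.25·0.0562 = 0.3376.
0.3376 > 0.18: the indirect benefit exceeds the cost.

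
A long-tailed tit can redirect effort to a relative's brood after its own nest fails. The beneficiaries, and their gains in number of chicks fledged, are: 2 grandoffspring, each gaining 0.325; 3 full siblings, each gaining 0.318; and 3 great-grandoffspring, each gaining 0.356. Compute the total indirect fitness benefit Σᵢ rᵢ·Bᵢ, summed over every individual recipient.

r to a grandoffspring = 0.25 (two parent–offspring links: r = (1/2)^2 = 1/4).
r to a full sibling = 0.5 (full sibs share both parents — two paths of length 2: r = 2·(1/2)^2 = 1/2).
r to a great-grandoffspring = 0.125 (three parent–offspring links: r = (1/2)^3 = 1/8).
Summing one r·B term per recipient: 2·0.25·0.325 + 3·0.5·0.318 + 3·0.125·0.356 = 0.773.

0.773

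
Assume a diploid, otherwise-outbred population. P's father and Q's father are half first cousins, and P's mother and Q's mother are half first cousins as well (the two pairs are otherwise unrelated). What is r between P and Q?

0.03125

Relatedness sums over independent paths through distinct common ancestors.
P and Q are related in two ways: half second cousins through their fathers (r = 1/64) and half second cousins through their mothers (r = 1/64).
r = 1/64 + 1/64 = 1/32 = 0.03125.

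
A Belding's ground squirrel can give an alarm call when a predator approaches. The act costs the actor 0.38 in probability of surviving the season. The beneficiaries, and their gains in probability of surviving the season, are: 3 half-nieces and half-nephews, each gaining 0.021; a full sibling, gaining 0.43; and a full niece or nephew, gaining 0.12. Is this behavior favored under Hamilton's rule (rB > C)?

Hamilton's rule: the trait is favored when the sum of r·B over every recipient exceeds the actor's cost C.
r to a half-niece or half-nephew = 0.125 (half-aunt/uncle↔niece/nephew: one path of length 3: r = (1/2)^3 = 1/8).
r to a full sibling = 1/2 (full sibs share both parents — two paths of length 2: r = 2·(1/2)^2 = 1/2).
r to a full niece or nephew = 0.25 (full aunt/uncle↔niece/nephew: two paths of length 3 through the shared grandparent pair: r = 2·(1/2)^3 = 1/4).
Summing one r·B term per recipient: 3·0.125·0.021 + 1·0.5·0.43 + 1·0.25·0.12 = 0.252875.
0.252875 < 0.38: the indirect benefit is less than the cost.

No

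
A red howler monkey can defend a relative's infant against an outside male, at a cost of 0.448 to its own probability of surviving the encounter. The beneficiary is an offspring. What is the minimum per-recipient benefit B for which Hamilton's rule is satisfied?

r to an offspring = 1/2 (one parent–offspring link: r = (1/2)^1 = 1/2).
Hamilton's rule with n recipients of equal r: n·r·B > C, so B > C/(n·r) = 0.448/(1·0.5) = 0.896.

0.896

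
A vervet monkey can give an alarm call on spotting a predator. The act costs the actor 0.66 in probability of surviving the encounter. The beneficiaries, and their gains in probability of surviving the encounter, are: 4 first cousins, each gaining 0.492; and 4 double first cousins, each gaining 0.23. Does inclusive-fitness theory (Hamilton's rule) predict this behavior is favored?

No

Hamilton's rule: the trait is favored when the sum of r·B over every recipient exceeds the actor's cost C.
r to a first cousin = 0.125 (first cousins share one grandparent pair — two paths of length 4: r = 2·(1/2)^4 = 1/8).
r to a double first cousin = 0.25 (double first cousins share both grandparent pairs — four paths of length 4: r = 4·(1/2)^4 = 1/4).
Summing one r·B term per recipient: 4·0.125·0.492 + 4·0.25·0.23 = 0.476.
0.476 < 0.66: the indirect benefit is less than the cost.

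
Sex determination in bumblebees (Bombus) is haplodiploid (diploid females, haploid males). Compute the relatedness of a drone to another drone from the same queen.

0.5

Haploid brothers each carry a random half of the queen's diploid genome, so on average they share half: r = 1/2.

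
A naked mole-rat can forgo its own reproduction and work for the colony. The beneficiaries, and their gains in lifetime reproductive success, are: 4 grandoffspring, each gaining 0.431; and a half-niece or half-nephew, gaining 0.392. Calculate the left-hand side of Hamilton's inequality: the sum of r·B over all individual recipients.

r to a grandoffspring = 1/4 (two parent–offspring links: r = (1/2)^2 = 1/4).
r to a half-niece or half-nephew = 1/8 (half-aunt/uncle↔niece/nephew: one path of length 3: r = (1/2)^3 = 1/8).
Summing one r·B term per recipient: 4·0.25·0.431 + 1·0.125·0.392 = 0.48.

0.48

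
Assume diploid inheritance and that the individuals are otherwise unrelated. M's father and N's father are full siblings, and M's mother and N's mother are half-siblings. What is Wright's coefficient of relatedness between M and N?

Relatedness sums over independent paths through distinct common ancestors.
M and N are related in two ways: first cousins through their fathers (r = 1/8) and half first cousins through their mothers (r = 1/16).
r = 1/8 + 1/16 = 3/16 = 0.1875.

0.1875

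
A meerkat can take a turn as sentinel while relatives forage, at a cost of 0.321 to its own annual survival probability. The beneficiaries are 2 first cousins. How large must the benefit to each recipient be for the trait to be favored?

1.284

r to a first cousin = 1/8 (first cousins share one grandparent pair — two paths of length 4: r = 2·(1/2)^4 = 1/8).
Hamilton's rule with n recipients of equal r: n·r·B > C, so B > C/(n·r) = 0.321/(2·0.125) = 1.284.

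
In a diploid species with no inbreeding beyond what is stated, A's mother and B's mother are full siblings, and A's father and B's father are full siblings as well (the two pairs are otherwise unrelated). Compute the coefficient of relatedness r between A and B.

Relatedness sums over independent paths through distinct common ancestors.
A and B are related in two ways: first cousins through their mothers (r = 1/8) and first cousins through their fathers (r = 1/8) — i.e. double first cousins.
r = 1/8 + 1/8 = 0.25.

0.25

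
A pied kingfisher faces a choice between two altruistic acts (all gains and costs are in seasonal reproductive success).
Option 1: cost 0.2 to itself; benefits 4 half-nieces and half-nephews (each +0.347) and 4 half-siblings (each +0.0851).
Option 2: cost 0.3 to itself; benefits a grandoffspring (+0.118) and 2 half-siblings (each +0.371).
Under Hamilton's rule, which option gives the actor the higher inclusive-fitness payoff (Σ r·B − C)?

Option 1

Option 1: r to a half-niece or half-nephew = 0.125.
Option 1: r to a half-sibling = 0.25.
Option 1: Σ r·B − C = (4·0.125·0.347 + 4·0.25·0.0851) − 0.2 = 0.0586.
Option 2: r to a grandoffspring = 0.25.
Option 2: r to a half-sibling = 0.25.
Option 2: Σ r·B − C = (1·0.25·0.118 + 2·0.25·0.371) − 0.3 = -0.085.
Option 1 has the higher net inclusive-fitness payoff.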